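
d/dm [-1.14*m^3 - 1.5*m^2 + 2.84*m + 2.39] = -3.42*m^2 - 3.0*m + 2.84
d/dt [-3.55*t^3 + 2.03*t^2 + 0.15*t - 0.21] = -10.65*t^2 + 4.06*t + 0.15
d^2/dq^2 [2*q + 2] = 0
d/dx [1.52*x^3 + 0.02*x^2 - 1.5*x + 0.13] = 4.56*x^2 + 0.04*x - 1.5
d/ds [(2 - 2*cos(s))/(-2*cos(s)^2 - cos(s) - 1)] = 2*(-4*cos(s) + cos(2*s) - 1)*sin(s)/(cos(s) + cos(2*s) + 2)^2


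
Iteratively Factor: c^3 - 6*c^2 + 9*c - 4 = (c - 1)*(c^2 - 5*c + 4) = (c - 4)*(c - 1)*(c - 1)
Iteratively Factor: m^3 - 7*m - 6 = (m - 3)*(m^2 + 3*m + 2) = (m - 3)*(m + 2)*(m + 1)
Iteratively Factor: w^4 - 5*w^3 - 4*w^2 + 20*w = (w + 2)*(w^3 - 7*w^2 + 10*w) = w*(w + 2)*(w^2 - 7*w + 10) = w*(w - 2)*(w + 2)*(w - 5)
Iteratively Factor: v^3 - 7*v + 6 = (v - 2)*(v^2 + 2*v - 3) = (v - 2)*(v + 3)*(v - 1)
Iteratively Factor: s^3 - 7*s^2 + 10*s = (s - 5)*(s^2 - 2*s) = (s - 5)*(s - 2)*(s)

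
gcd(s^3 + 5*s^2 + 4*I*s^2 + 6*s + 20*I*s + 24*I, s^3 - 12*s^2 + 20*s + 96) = s + 2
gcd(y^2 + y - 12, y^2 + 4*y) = y + 4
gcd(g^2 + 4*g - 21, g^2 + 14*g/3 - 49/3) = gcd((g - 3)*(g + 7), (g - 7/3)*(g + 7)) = g + 7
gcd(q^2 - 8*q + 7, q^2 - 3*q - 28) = q - 7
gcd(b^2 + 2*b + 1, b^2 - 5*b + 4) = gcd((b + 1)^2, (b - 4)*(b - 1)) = 1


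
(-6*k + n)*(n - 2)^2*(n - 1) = -6*k*n^3 + 30*k*n^2 - 48*k*n + 24*k + n^4 - 5*n^3 + 8*n^2 - 4*n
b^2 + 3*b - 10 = (b - 2)*(b + 5)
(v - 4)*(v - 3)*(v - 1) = v^3 - 8*v^2 + 19*v - 12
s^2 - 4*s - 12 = (s - 6)*(s + 2)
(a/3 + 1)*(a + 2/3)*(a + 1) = a^3/3 + 14*a^2/9 + 17*a/9 + 2/3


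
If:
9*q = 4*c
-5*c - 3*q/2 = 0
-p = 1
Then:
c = 0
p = -1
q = 0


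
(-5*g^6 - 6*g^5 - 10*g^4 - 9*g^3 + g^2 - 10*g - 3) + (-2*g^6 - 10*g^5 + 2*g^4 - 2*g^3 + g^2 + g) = -7*g^6 - 16*g^5 - 8*g^4 - 11*g^3 + 2*g^2 - 9*g - 3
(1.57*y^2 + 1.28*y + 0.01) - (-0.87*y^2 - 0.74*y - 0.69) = 2.44*y^2 + 2.02*y + 0.7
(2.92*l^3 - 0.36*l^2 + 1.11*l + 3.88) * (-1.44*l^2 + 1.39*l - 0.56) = -4.2048*l^5 + 4.5772*l^4 - 3.734*l^3 - 3.8427*l^2 + 4.7716*l - 2.1728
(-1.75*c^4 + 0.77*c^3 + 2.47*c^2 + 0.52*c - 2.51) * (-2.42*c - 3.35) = 4.235*c^5 + 3.9991*c^4 - 8.5569*c^3 - 9.5329*c^2 + 4.3322*c + 8.4085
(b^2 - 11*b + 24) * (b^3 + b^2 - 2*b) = b^5 - 10*b^4 + 11*b^3 + 46*b^2 - 48*b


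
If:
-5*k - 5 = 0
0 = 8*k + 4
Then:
No Solution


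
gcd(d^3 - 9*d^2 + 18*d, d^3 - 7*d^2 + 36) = d^2 - 9*d + 18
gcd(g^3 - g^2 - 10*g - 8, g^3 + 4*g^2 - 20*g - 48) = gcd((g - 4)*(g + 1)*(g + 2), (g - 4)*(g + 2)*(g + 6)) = g^2 - 2*g - 8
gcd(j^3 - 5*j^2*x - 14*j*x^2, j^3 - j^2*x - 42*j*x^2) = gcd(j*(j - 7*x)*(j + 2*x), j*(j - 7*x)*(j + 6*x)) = -j^2 + 7*j*x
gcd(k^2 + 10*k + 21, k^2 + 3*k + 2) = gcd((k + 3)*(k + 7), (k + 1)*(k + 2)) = 1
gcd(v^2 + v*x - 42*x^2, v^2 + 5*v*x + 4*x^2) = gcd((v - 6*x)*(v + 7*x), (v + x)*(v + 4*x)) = 1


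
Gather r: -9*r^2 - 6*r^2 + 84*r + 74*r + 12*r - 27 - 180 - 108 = -15*r^2 + 170*r - 315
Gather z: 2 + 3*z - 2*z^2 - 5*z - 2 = -2*z^2 - 2*z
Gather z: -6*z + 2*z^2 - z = 2*z^2 - 7*z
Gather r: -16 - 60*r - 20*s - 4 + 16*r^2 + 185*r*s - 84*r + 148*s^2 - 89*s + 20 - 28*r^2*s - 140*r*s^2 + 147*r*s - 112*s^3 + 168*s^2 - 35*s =r^2*(16 - 28*s) + r*(-140*s^2 + 332*s - 144) - 112*s^3 + 316*s^2 - 144*s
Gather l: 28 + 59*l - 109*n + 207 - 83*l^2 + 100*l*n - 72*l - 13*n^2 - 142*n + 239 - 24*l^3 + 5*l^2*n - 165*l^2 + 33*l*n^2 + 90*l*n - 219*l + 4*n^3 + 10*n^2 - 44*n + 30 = -24*l^3 + l^2*(5*n - 248) + l*(33*n^2 + 190*n - 232) + 4*n^3 - 3*n^2 - 295*n + 504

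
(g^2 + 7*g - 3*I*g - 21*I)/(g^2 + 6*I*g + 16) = (g^2 + g*(7 - 3*I) - 21*I)/(g^2 + 6*I*g + 16)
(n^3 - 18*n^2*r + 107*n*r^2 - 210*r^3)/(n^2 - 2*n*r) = (n^3 - 18*n^2*r + 107*n*r^2 - 210*r^3)/(n*(n - 2*r))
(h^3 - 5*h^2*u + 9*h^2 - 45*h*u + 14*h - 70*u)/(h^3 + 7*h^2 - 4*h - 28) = (h - 5*u)/(h - 2)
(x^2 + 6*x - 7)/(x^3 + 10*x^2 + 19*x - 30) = (x + 7)/(x^2 + 11*x + 30)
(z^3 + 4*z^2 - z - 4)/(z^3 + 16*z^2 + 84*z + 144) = (z^2 - 1)/(z^2 + 12*z + 36)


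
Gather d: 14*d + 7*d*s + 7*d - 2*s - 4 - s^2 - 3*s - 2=d*(7*s + 21) - s^2 - 5*s - 6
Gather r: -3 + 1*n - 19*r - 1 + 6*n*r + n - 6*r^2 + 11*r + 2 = 2*n - 6*r^2 + r*(6*n - 8) - 2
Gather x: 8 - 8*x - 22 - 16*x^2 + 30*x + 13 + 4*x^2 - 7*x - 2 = -12*x^2 + 15*x - 3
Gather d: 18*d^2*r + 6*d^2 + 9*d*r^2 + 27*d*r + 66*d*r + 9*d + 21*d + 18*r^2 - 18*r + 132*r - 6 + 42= d^2*(18*r + 6) + d*(9*r^2 + 93*r + 30) + 18*r^2 + 114*r + 36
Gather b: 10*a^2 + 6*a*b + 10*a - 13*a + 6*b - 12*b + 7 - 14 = 10*a^2 - 3*a + b*(6*a - 6) - 7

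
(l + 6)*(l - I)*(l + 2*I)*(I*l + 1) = I*l^4 + 6*I*l^3 + 3*I*l^2 + 2*l + 18*I*l + 12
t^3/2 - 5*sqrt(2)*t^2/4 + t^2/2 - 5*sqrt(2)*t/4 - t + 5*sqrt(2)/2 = (t/2 + 1)*(t - 1)*(t - 5*sqrt(2)/2)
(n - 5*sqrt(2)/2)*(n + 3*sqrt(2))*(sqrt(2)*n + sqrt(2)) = sqrt(2)*n^3 + n^2 + sqrt(2)*n^2 - 15*sqrt(2)*n + n - 15*sqrt(2)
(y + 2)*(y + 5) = y^2 + 7*y + 10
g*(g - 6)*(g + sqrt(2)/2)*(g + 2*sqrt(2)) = g^4 - 6*g^3 + 5*sqrt(2)*g^3/2 - 15*sqrt(2)*g^2 + 2*g^2 - 12*g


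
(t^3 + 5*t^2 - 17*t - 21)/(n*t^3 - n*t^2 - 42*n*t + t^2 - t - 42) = (-t^3 - 5*t^2 + 17*t + 21)/(-n*t^3 + n*t^2 + 42*n*t - t^2 + t + 42)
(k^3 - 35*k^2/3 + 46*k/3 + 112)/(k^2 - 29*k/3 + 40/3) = (3*k^2 - 11*k - 42)/(3*k - 5)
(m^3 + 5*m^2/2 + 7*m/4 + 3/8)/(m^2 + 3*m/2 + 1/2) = (m^2 + 2*m + 3/4)/(m + 1)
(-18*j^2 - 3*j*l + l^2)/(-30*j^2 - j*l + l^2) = (3*j + l)/(5*j + l)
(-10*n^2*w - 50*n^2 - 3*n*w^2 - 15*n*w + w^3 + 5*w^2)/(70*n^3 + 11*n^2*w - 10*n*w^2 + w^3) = (w + 5)/(-7*n + w)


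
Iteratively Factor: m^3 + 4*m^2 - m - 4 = (m + 1)*(m^2 + 3*m - 4) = (m - 1)*(m + 1)*(m + 4)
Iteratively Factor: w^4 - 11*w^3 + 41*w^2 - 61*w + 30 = (w - 5)*(w^3 - 6*w^2 + 11*w - 6) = (w - 5)*(w - 2)*(w^2 - 4*w + 3) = (w - 5)*(w - 2)*(w - 1)*(w - 3)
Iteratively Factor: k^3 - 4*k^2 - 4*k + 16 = (k - 2)*(k^2 - 2*k - 8) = (k - 4)*(k - 2)*(k + 2)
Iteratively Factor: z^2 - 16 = (z + 4)*(z - 4)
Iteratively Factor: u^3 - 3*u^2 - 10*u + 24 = (u - 2)*(u^2 - u - 12) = (u - 2)*(u + 3)*(u - 4)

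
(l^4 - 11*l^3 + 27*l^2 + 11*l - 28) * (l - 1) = l^5 - 12*l^4 + 38*l^3 - 16*l^2 - 39*l + 28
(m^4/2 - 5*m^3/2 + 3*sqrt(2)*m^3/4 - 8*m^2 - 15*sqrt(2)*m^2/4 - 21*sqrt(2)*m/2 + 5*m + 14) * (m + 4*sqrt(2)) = m^5/2 - 5*m^4/2 + 11*sqrt(2)*m^4/4 - 55*sqrt(2)*m^3/4 - 2*m^3 - 85*sqrt(2)*m^2/2 - 25*m^2 - 70*m + 20*sqrt(2)*m + 56*sqrt(2)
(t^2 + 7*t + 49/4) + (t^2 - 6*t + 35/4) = 2*t^2 + t + 21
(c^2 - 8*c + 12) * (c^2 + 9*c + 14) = c^4 + c^3 - 46*c^2 - 4*c + 168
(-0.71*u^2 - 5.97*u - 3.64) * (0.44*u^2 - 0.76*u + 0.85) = -0.3124*u^4 - 2.0872*u^3 + 2.3321*u^2 - 2.3081*u - 3.094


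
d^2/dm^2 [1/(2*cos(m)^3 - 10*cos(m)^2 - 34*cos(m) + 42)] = ((-65*cos(m) - 40*cos(2*m) + 9*cos(3*m))*(cos(m)^3 - 5*cos(m)^2 - 17*cos(m) + 21)/8 + (-3*cos(m)^2 + 10*cos(m) + 17)^2*sin(m)^2)/(cos(m)^3 - 5*cos(m)^2 - 17*cos(m) + 21)^3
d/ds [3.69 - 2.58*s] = -2.58000000000000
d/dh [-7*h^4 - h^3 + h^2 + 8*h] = -28*h^3 - 3*h^2 + 2*h + 8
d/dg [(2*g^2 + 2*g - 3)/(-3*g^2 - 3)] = 2*(g^2 - 5*g - 1)/(3*(g^4 + 2*g^2 + 1))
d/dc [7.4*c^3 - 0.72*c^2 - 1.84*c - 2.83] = 22.2*c^2 - 1.44*c - 1.84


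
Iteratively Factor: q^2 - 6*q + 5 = (q - 5)*(q - 1)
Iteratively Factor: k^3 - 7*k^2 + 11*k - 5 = (k - 1)*(k^2 - 6*k + 5) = (k - 5)*(k - 1)*(k - 1)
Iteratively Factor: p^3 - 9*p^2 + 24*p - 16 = (p - 4)*(p^2 - 5*p + 4) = (p - 4)*(p - 1)*(p - 4)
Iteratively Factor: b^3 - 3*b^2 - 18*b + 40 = (b - 2)*(b^2 - b - 20) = (b - 2)*(b + 4)*(b - 5)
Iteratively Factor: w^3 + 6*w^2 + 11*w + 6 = (w + 2)*(w^2 + 4*w + 3) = (w + 2)*(w + 3)*(w + 1)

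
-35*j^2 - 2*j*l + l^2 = (-7*j + l)*(5*j + l)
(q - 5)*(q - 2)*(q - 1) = q^3 - 8*q^2 + 17*q - 10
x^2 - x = x*(x - 1)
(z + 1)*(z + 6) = z^2 + 7*z + 6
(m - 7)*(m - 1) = m^2 - 8*m + 7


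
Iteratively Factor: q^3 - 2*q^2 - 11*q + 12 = (q - 1)*(q^2 - q - 12) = (q - 4)*(q - 1)*(q + 3)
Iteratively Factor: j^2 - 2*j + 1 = (j - 1)*(j - 1)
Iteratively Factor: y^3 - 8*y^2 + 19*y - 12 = (y - 4)*(y^2 - 4*y + 3) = (y - 4)*(y - 3)*(y - 1)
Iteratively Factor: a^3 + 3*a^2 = (a)*(a^2 + 3*a) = a*(a + 3)*(a)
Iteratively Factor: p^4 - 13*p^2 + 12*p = (p - 1)*(p^3 + p^2 - 12*p) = (p - 3)*(p - 1)*(p^2 + 4*p) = p*(p - 3)*(p - 1)*(p + 4)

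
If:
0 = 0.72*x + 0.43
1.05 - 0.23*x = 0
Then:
No Solution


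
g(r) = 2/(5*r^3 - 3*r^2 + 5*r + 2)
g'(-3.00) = -0.01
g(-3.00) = -0.01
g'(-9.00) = 0.00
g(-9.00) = 0.00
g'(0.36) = -0.72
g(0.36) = 0.55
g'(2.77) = -0.02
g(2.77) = 0.02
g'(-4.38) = -0.00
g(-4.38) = -0.00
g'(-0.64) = -2.14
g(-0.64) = -0.53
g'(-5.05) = -0.00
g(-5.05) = -0.00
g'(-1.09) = -0.32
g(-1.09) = -0.15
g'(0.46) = -0.63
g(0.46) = 0.48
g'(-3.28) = -0.01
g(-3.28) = -0.01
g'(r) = 2*(-15*r^2 + 6*r - 5)/(5*r^3 - 3*r^2 + 5*r + 2)^2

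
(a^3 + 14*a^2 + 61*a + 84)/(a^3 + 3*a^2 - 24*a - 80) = (a^2 + 10*a + 21)/(a^2 - a - 20)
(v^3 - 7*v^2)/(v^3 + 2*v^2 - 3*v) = v*(v - 7)/(v^2 + 2*v - 3)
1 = 1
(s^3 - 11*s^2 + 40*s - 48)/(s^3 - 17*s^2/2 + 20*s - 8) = 2*(s - 3)/(2*s - 1)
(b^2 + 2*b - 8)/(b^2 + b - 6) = (b + 4)/(b + 3)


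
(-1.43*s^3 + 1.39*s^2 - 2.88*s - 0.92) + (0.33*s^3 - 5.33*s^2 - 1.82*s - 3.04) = -1.1*s^3 - 3.94*s^2 - 4.7*s - 3.96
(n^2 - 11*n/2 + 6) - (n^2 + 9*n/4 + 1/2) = 11/2 - 31*n/4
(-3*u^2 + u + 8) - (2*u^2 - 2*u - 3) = -5*u^2 + 3*u + 11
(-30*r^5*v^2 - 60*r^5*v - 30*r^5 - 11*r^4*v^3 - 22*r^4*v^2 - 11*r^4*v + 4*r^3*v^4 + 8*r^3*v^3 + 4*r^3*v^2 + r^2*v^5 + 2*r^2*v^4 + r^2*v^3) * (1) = -30*r^5*v^2 - 60*r^5*v - 30*r^5 - 11*r^4*v^3 - 22*r^4*v^2 - 11*r^4*v + 4*r^3*v^4 + 8*r^3*v^3 + 4*r^3*v^2 + r^2*v^5 + 2*r^2*v^4 + r^2*v^3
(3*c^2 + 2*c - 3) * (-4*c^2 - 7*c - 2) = -12*c^4 - 29*c^3 - 8*c^2 + 17*c + 6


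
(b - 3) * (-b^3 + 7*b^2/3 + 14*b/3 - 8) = -b^4 + 16*b^3/3 - 7*b^2/3 - 22*b + 24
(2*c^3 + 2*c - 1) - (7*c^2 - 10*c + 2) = 2*c^3 - 7*c^2 + 12*c - 3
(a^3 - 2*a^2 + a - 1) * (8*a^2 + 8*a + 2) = 8*a^5 - 8*a^4 - 6*a^3 - 4*a^2 - 6*a - 2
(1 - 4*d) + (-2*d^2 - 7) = -2*d^2 - 4*d - 6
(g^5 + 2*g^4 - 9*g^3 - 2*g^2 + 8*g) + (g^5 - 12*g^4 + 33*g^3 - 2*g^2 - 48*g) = 2*g^5 - 10*g^4 + 24*g^3 - 4*g^2 - 40*g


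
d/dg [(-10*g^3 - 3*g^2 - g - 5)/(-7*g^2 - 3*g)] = (70*g^4 + 60*g^3 + 2*g^2 - 70*g - 15)/(g^2*(49*g^2 + 42*g + 9))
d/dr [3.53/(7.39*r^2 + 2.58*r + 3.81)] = (-52.1734*r - 9.1074)/(7.39*r^2 + 2.58*r + 3.81)^2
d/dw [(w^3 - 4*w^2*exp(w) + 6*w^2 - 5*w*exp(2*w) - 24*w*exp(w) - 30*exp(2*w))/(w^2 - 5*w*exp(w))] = exp(w) + 1 + 6*exp(w)/w - 6*exp(w)/w^2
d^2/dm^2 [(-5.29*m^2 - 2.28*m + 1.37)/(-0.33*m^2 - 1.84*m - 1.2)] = (-5.92759199999999*m^3 - 13.464198*m^2 - 10.408464*m - 3.024784)/(0.035937*m^6 + 0.601128*m^5 + 3.743784*m^4 + 10.601344*m^3 + 13.61376*m^2 + 7.9488*m + 1.728)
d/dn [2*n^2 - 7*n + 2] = 4*n - 7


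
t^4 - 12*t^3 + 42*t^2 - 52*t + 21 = (t - 7)*(t - 3)*(t - 1)^2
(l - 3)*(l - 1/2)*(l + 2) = l^3 - 3*l^2/2 - 11*l/2 + 3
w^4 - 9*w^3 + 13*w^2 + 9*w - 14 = (w - 7)*(w - 2)*(w - 1)*(w + 1)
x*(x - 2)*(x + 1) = x^3 - x^2 - 2*x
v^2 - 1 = (v - 1)*(v + 1)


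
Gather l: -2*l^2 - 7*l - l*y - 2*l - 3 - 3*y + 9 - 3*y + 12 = -2*l^2 + l*(-y - 9) - 6*y + 18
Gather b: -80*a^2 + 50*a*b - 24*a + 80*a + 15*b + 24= -80*a^2 + 56*a + b*(50*a + 15) + 24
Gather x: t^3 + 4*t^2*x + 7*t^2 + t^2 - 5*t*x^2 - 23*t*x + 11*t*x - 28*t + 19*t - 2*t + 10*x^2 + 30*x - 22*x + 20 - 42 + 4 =t^3 + 8*t^2 - 11*t + x^2*(10 - 5*t) + x*(4*t^2 - 12*t + 8) - 18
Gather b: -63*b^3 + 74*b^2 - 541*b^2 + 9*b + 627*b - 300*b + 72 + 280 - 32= -63*b^3 - 467*b^2 + 336*b + 320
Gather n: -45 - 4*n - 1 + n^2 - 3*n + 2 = n^2 - 7*n - 44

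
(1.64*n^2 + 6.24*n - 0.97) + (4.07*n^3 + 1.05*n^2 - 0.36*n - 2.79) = 4.07*n^3 + 2.69*n^2 + 5.88*n - 3.76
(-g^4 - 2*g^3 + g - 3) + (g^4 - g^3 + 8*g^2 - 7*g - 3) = -3*g^3 + 8*g^2 - 6*g - 6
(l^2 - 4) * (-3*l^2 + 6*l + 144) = -3*l^4 + 6*l^3 + 156*l^2 - 24*l - 576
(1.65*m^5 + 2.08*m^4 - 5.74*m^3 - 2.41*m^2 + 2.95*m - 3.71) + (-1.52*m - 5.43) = 1.65*m^5 + 2.08*m^4 - 5.74*m^3 - 2.41*m^2 + 1.43*m - 9.14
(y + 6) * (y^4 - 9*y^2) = y^5 + 6*y^4 - 9*y^3 - 54*y^2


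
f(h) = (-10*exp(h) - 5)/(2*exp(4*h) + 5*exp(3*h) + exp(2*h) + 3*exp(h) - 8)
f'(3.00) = 0.00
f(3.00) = 0.00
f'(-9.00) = 0.00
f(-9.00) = 0.63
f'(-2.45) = 0.14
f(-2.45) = 0.76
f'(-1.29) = 0.61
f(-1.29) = 1.11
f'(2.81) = 0.00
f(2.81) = -0.00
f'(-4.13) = 0.02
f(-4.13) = 0.65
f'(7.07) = 0.00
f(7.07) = -0.00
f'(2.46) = 0.01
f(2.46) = -0.00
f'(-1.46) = 0.47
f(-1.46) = 1.02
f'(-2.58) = 0.12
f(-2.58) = 0.74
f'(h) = (-10*exp(h) - 5)*(-8*exp(4*h) - 15*exp(3*h) - 2*exp(2*h) - 3*exp(h))/(2*exp(4*h) + 5*exp(3*h) + exp(2*h) + 3*exp(h) - 8)^2 - 10*exp(h)/(2*exp(4*h) + 5*exp(3*h) + exp(2*h) + 3*exp(h) - 8)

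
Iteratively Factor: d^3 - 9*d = (d)*(d^2 - 9) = d*(d - 3)*(d + 3)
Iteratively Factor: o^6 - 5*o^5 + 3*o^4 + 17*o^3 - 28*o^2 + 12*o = (o + 2)*(o^5 - 7*o^4 + 17*o^3 - 17*o^2 + 6*o) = o*(o + 2)*(o^4 - 7*o^3 + 17*o^2 - 17*o + 6) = o*(o - 3)*(o + 2)*(o^3 - 4*o^2 + 5*o - 2) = o*(o - 3)*(o - 2)*(o + 2)*(o^2 - 2*o + 1) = o*(o - 3)*(o - 2)*(o - 1)*(o + 2)*(o - 1)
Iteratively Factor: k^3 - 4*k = (k)*(k^2 - 4) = k*(k + 2)*(k - 2)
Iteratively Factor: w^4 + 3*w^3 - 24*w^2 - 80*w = (w + 4)*(w^3 - w^2 - 20*w) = w*(w + 4)*(w^2 - w - 20) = w*(w - 5)*(w + 4)*(w + 4)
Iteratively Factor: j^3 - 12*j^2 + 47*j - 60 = (j - 3)*(j^2 - 9*j + 20) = (j - 5)*(j - 3)*(j - 4)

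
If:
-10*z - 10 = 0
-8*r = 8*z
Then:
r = 1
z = -1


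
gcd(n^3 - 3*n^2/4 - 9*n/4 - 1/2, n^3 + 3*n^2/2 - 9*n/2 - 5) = n^2 - n - 2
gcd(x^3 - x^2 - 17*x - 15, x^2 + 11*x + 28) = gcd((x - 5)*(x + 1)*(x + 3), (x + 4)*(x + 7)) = 1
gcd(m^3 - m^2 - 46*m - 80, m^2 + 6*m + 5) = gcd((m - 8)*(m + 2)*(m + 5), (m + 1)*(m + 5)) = m + 5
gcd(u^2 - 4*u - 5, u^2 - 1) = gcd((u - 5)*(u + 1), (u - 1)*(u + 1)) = u + 1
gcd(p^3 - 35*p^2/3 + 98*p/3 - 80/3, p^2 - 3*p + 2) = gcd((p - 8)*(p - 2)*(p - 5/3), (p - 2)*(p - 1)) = p - 2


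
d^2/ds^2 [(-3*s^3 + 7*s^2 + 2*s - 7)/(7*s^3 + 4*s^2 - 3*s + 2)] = 2*(427*s^6 + 105*s^5 - 1197*s^4 - 2099*s^3 - 177*s^2 + 462*s + 33)/(343*s^9 + 588*s^8 - 105*s^7 - 146*s^6 + 381*s^5 - 48*s^4 - 87*s^3 + 102*s^2 - 36*s + 8)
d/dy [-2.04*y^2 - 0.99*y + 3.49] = -4.08*y - 0.99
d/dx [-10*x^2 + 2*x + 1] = 2 - 20*x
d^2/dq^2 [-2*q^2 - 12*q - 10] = -4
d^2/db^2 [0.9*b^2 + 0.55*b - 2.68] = 1.80000000000000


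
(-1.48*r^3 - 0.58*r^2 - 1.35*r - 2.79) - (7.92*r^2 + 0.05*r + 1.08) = -1.48*r^3 - 8.5*r^2 - 1.4*r - 3.87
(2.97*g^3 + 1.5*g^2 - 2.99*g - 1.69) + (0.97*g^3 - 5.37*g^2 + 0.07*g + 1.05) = 3.94*g^3 - 3.87*g^2 - 2.92*g - 0.64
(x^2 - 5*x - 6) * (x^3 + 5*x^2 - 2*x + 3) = x^5 - 33*x^3 - 17*x^2 - 3*x - 18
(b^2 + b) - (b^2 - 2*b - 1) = 3*b + 1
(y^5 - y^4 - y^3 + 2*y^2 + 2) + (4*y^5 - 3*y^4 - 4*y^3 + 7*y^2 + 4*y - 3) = 5*y^5 - 4*y^4 - 5*y^3 + 9*y^2 + 4*y - 1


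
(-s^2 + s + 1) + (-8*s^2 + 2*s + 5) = -9*s^2 + 3*s + 6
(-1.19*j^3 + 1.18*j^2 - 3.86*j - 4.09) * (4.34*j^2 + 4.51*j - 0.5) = -5.1646*j^5 - 0.245699999999999*j^4 - 10.8356*j^3 - 35.7492*j^2 - 16.5159*j + 2.045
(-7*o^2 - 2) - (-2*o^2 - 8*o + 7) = -5*o^2 + 8*o - 9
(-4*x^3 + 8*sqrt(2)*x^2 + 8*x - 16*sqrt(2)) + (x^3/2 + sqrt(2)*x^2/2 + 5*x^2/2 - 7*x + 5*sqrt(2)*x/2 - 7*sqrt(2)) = -7*x^3/2 + 5*x^2/2 + 17*sqrt(2)*x^2/2 + x + 5*sqrt(2)*x/2 - 23*sqrt(2)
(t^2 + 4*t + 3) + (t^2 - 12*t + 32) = 2*t^2 - 8*t + 35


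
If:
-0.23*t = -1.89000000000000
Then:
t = 8.22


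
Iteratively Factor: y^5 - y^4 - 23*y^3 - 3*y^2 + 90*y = (y - 5)*(y^4 + 4*y^3 - 3*y^2 - 18*y) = (y - 5)*(y + 3)*(y^3 + y^2 - 6*y) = (y - 5)*(y - 2)*(y + 3)*(y^2 + 3*y) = y*(y - 5)*(y - 2)*(y + 3)*(y + 3)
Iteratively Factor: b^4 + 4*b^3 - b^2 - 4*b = (b + 1)*(b^3 + 3*b^2 - 4*b) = (b - 1)*(b + 1)*(b^2 + 4*b) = b*(b - 1)*(b + 1)*(b + 4)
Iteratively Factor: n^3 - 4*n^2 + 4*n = (n - 2)*(n^2 - 2*n) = n*(n - 2)*(n - 2)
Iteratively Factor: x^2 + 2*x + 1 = (x + 1)*(x + 1)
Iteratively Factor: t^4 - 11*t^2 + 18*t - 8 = (t + 4)*(t^3 - 4*t^2 + 5*t - 2) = (t - 1)*(t + 4)*(t^2 - 3*t + 2) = (t - 2)*(t - 1)*(t + 4)*(t - 1)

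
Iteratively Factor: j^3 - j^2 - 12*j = (j)*(j^2 - j - 12) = j*(j + 3)*(j - 4)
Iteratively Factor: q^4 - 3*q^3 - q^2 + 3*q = (q + 1)*(q^3 - 4*q^2 + 3*q) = (q - 1)*(q + 1)*(q^2 - 3*q) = (q - 3)*(q - 1)*(q + 1)*(q)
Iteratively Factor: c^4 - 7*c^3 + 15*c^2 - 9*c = (c - 3)*(c^3 - 4*c^2 + 3*c) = (c - 3)^2*(c^2 - c) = c*(c - 3)^2*(c - 1)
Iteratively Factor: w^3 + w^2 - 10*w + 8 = (w + 4)*(w^2 - 3*w + 2) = (w - 1)*(w + 4)*(w - 2)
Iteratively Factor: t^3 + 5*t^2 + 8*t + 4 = (t + 2)*(t^2 + 3*t + 2) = (t + 1)*(t + 2)*(t + 2)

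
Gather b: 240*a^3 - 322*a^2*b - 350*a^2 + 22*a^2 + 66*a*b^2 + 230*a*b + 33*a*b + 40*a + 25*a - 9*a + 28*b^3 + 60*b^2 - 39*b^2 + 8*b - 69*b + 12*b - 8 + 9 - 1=240*a^3 - 328*a^2 + 56*a + 28*b^3 + b^2*(66*a + 21) + b*(-322*a^2 + 263*a - 49)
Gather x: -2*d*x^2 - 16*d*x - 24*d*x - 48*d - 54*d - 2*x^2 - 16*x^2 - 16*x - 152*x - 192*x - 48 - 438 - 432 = -102*d + x^2*(-2*d - 18) + x*(-40*d - 360) - 918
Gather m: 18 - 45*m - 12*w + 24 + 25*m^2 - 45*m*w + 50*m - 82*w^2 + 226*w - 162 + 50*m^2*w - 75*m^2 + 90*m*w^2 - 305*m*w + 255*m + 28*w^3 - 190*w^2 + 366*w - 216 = m^2*(50*w - 50) + m*(90*w^2 - 350*w + 260) + 28*w^3 - 272*w^2 + 580*w - 336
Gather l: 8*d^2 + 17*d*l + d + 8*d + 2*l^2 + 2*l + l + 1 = 8*d^2 + 9*d + 2*l^2 + l*(17*d + 3) + 1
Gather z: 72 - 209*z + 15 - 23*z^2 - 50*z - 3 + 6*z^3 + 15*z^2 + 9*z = 6*z^3 - 8*z^2 - 250*z + 84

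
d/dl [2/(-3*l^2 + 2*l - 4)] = 4*(3*l - 1)/(3*l^2 - 2*l + 4)^2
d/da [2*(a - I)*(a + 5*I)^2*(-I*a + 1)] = -8*I*a^3 + 60*a^2 + 96*I*a + 20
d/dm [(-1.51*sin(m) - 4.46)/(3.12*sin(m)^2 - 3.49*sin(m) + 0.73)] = (4.7112*sin(m)^2 + 27.8304*sin(m) - 16.6677)*cos(m)/(9.7344*sin(m)^4 - 21.7776*sin(m)^3 + 16.7353*sin(m)^2 - 5.0954*sin(m) + 0.5329)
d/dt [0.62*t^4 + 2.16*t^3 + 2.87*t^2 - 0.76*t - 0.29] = 2.48*t^3 + 6.48*t^2 + 5.74*t - 0.76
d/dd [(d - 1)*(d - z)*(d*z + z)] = z*(3*d^2 - 2*d*z - 1)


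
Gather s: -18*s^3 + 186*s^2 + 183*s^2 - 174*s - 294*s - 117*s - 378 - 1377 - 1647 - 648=-18*s^3 + 369*s^2 - 585*s - 4050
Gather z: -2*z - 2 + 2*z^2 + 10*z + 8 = 2*z^2 + 8*z + 6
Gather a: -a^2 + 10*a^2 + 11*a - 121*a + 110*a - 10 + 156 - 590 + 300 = 9*a^2 - 144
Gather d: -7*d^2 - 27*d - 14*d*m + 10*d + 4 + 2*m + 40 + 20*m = -7*d^2 + d*(-14*m - 17) + 22*m + 44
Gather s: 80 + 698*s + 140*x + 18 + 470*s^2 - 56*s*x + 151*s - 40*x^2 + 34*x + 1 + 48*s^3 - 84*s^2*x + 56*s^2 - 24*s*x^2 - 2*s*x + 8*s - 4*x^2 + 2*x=48*s^3 + s^2*(526 - 84*x) + s*(-24*x^2 - 58*x + 857) - 44*x^2 + 176*x + 99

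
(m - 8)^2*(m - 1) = m^3 - 17*m^2 + 80*m - 64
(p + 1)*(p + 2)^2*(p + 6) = p^4 + 11*p^3 + 38*p^2 + 52*p + 24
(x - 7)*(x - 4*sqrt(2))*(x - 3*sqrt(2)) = x^3 - 7*sqrt(2)*x^2 - 7*x^2 + 24*x + 49*sqrt(2)*x - 168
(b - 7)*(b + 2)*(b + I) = b^3 - 5*b^2 + I*b^2 - 14*b - 5*I*b - 14*I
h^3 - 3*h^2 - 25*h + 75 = (h - 5)*(h - 3)*(h + 5)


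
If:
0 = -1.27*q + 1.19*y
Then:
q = 0.937007874015748*y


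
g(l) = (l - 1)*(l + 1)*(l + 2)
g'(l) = (l - 1)*(l + 1) + (l - 1)*(l + 2) + (l + 1)*(l + 2) = 3*l^2 + 4*l - 1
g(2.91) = 36.67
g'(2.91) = 36.04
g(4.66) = 137.97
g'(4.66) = 82.79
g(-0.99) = -0.02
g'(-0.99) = -2.02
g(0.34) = -2.07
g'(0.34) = 0.71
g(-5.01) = -72.54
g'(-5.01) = 54.26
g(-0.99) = -0.02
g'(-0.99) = -2.02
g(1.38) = 3.06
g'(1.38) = 10.23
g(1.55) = 4.98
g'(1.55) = 12.41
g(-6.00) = -140.00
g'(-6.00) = 83.00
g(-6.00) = -140.00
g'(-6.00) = 83.00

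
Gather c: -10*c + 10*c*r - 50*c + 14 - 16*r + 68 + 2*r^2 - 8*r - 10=c*(10*r - 60) + 2*r^2 - 24*r + 72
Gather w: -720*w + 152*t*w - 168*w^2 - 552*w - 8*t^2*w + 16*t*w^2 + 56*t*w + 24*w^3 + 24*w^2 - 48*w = 24*w^3 + w^2*(16*t - 144) + w*(-8*t^2 + 208*t - 1320)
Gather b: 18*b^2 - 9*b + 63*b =18*b^2 + 54*b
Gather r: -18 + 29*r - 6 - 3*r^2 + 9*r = -3*r^2 + 38*r - 24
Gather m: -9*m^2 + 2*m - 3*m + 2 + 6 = -9*m^2 - m + 8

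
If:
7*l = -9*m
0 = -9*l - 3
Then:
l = -1/3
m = 7/27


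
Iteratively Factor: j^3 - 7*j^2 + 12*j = (j - 4)*(j^2 - 3*j) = (j - 4)*(j - 3)*(j)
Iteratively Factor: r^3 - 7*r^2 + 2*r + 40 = (r - 4)*(r^2 - 3*r - 10) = (r - 4)*(r + 2)*(r - 5)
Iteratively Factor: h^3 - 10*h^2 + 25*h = (h)*(h^2 - 10*h + 25) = h*(h - 5)*(h - 5)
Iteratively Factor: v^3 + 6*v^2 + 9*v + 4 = (v + 4)*(v^2 + 2*v + 1) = (v + 1)*(v + 4)*(v + 1)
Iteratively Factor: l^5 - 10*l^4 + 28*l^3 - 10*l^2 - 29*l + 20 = (l - 1)*(l^4 - 9*l^3 + 19*l^2 + 9*l - 20) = (l - 1)*(l + 1)*(l^3 - 10*l^2 + 29*l - 20) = (l - 4)*(l - 1)*(l + 1)*(l^2 - 6*l + 5) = (l - 4)*(l - 1)^2*(l + 1)*(l - 5)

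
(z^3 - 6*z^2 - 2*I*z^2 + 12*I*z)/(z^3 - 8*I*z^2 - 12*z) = (z - 6)/(z - 6*I)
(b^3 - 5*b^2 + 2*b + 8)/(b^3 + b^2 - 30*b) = (b^3 - 5*b^2 + 2*b + 8)/(b*(b^2 + b - 30))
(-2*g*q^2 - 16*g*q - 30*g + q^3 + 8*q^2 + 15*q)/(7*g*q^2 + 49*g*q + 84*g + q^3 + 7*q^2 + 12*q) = (-2*g*q - 10*g + q^2 + 5*q)/(7*g*q + 28*g + q^2 + 4*q)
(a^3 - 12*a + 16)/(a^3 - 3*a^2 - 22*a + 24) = (a^2 - 4*a + 4)/(a^2 - 7*a + 6)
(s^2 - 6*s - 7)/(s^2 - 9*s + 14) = (s + 1)/(s - 2)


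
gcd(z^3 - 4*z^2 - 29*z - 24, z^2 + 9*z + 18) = z + 3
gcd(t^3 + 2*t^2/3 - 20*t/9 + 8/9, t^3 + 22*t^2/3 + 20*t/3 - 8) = t^2 + 4*t/3 - 4/3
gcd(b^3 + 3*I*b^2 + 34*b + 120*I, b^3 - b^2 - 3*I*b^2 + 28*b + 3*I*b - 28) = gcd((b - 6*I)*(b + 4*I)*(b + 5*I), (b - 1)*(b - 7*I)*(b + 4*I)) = b + 4*I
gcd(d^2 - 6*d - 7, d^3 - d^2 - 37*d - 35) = d^2 - 6*d - 7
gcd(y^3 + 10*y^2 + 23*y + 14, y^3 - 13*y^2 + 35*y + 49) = y + 1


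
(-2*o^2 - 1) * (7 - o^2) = 2*o^4 - 13*o^2 - 7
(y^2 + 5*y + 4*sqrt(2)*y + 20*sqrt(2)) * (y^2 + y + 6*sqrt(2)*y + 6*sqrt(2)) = y^4 + 6*y^3 + 10*sqrt(2)*y^3 + 53*y^2 + 60*sqrt(2)*y^2 + 50*sqrt(2)*y + 288*y + 240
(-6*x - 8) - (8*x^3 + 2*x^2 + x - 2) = -8*x^3 - 2*x^2 - 7*x - 6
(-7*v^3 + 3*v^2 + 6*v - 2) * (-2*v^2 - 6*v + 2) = 14*v^5 + 36*v^4 - 44*v^3 - 26*v^2 + 24*v - 4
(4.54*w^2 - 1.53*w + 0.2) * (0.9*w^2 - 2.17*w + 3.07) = 4.086*w^4 - 11.2288*w^3 + 17.4379*w^2 - 5.1311*w + 0.614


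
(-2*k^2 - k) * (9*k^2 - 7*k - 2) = -18*k^4 + 5*k^3 + 11*k^2 + 2*k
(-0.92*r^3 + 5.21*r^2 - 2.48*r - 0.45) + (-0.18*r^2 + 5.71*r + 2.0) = -0.92*r^3 + 5.03*r^2 + 3.23*r + 1.55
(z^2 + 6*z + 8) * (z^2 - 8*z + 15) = z^4 - 2*z^3 - 25*z^2 + 26*z + 120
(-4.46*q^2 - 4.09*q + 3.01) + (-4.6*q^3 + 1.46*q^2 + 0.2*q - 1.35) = -4.6*q^3 - 3.0*q^2 - 3.89*q + 1.66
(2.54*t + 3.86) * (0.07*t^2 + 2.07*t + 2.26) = 0.1778*t^3 + 5.528*t^2 + 13.7306*t + 8.7236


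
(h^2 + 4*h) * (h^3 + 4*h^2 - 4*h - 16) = h^5 + 8*h^4 + 12*h^3 - 32*h^2 - 64*h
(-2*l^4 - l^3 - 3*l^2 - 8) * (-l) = 2*l^5 + l^4 + 3*l^3 + 8*l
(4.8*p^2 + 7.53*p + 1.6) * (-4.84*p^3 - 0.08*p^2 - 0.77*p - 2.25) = -23.232*p^5 - 36.8292*p^4 - 12.0424*p^3 - 16.7261*p^2 - 18.1745*p - 3.6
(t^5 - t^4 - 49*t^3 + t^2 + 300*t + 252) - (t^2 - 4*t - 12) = t^5 - t^4 - 49*t^3 + 304*t + 264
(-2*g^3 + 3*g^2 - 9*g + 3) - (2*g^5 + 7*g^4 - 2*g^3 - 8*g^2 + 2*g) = -2*g^5 - 7*g^4 + 11*g^2 - 11*g + 3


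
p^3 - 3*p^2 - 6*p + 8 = (p - 4)*(p - 1)*(p + 2)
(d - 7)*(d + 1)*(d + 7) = d^3 + d^2 - 49*d - 49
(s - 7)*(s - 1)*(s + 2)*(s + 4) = s^4 - 2*s^3 - 33*s^2 - 22*s + 56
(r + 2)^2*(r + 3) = r^3 + 7*r^2 + 16*r + 12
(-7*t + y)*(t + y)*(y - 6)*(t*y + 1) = -7*t^3*y^2 + 42*t^3*y - 6*t^2*y^3 + 36*t^2*y^2 - 7*t^2*y + 42*t^2 + t*y^4 - 6*t*y^3 - 6*t*y^2 + 36*t*y + y^3 - 6*y^2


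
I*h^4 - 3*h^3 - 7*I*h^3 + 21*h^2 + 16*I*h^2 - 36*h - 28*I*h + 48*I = (h - 4)*(h - 3)*(h + 4*I)*(I*h + 1)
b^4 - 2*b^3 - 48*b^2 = b^2*(b - 8)*(b + 6)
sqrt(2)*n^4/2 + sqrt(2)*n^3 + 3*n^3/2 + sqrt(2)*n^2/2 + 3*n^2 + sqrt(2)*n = n*(n + 2)*(n + sqrt(2))*(sqrt(2)*n/2 + 1/2)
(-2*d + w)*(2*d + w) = -4*d^2 + w^2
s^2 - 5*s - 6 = (s - 6)*(s + 1)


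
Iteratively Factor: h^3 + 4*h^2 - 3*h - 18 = (h + 3)*(h^2 + h - 6) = (h - 2)*(h + 3)*(h + 3)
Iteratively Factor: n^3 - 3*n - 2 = (n + 1)*(n^2 - n - 2) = (n - 2)*(n + 1)*(n + 1)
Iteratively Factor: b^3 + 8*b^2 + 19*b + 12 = (b + 3)*(b^2 + 5*b + 4) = (b + 3)*(b + 4)*(b + 1)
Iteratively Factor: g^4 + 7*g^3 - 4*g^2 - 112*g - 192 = (g + 3)*(g^3 + 4*g^2 - 16*g - 64) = (g - 4)*(g + 3)*(g^2 + 8*g + 16) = (g - 4)*(g + 3)*(g + 4)*(g + 4)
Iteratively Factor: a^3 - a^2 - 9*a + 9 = (a - 3)*(a^2 + 2*a - 3) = (a - 3)*(a + 3)*(a - 1)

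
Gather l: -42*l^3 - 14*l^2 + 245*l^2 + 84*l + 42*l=-42*l^3 + 231*l^2 + 126*l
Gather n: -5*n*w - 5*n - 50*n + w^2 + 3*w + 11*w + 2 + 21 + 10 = n*(-5*w - 55) + w^2 + 14*w + 33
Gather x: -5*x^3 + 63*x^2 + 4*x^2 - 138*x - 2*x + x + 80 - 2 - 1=-5*x^3 + 67*x^2 - 139*x + 77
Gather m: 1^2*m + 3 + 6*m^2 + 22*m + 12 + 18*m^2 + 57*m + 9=24*m^2 + 80*m + 24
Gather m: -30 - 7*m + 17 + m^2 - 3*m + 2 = m^2 - 10*m - 11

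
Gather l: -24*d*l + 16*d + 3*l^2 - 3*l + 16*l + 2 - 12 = 16*d + 3*l^2 + l*(13 - 24*d) - 10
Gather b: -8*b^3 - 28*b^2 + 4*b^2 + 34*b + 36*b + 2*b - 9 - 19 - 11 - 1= -8*b^3 - 24*b^2 + 72*b - 40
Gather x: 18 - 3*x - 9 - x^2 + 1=-x^2 - 3*x + 10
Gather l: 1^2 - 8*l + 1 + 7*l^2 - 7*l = 7*l^2 - 15*l + 2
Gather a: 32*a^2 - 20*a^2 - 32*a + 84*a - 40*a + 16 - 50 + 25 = 12*a^2 + 12*a - 9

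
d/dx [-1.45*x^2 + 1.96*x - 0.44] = 1.96 - 2.9*x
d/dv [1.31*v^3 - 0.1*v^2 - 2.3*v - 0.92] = 3.93*v^2 - 0.2*v - 2.3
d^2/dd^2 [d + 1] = 0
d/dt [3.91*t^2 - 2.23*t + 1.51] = 7.82*t - 2.23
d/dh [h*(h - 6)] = 2*h - 6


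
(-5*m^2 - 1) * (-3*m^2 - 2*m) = 15*m^4 + 10*m^3 + 3*m^2 + 2*m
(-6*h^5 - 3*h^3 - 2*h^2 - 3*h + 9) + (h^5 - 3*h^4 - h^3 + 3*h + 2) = -5*h^5 - 3*h^4 - 4*h^3 - 2*h^2 + 11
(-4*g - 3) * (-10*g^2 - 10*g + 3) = 40*g^3 + 70*g^2 + 18*g - 9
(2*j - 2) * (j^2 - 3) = 2*j^3 - 2*j^2 - 6*j + 6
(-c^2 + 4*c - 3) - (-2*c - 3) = -c^2 + 6*c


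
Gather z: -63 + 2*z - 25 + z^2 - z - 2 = z^2 + z - 90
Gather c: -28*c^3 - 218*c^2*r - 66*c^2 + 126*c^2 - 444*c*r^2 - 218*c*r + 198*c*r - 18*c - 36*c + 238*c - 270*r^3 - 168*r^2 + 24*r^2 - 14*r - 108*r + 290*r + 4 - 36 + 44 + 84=-28*c^3 + c^2*(60 - 218*r) + c*(-444*r^2 - 20*r + 184) - 270*r^3 - 144*r^2 + 168*r + 96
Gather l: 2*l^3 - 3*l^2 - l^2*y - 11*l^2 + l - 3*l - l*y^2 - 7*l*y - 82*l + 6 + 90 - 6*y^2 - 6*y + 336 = 2*l^3 + l^2*(-y - 14) + l*(-y^2 - 7*y - 84) - 6*y^2 - 6*y + 432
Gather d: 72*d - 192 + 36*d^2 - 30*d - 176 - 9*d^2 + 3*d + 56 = 27*d^2 + 45*d - 312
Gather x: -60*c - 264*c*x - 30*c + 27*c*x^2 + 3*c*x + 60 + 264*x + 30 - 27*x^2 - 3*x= -90*c + x^2*(27*c - 27) + x*(261 - 261*c) + 90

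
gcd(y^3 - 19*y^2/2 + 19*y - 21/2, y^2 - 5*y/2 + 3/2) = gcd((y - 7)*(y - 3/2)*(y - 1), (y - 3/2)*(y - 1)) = y^2 - 5*y/2 + 3/2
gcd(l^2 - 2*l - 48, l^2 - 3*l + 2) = 1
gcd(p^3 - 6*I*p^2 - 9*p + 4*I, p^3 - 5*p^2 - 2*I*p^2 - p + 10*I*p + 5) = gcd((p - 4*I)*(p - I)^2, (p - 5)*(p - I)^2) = p^2 - 2*I*p - 1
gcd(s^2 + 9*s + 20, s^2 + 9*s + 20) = s^2 + 9*s + 20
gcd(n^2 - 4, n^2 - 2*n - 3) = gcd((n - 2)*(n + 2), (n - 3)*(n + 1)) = 1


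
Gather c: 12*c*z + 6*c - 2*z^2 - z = c*(12*z + 6) - 2*z^2 - z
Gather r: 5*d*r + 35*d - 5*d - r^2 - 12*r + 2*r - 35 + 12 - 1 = 30*d - r^2 + r*(5*d - 10) - 24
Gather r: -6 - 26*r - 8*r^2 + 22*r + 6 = -8*r^2 - 4*r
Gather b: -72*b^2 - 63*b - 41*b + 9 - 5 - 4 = -72*b^2 - 104*b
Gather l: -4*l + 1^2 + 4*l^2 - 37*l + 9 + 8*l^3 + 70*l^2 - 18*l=8*l^3 + 74*l^2 - 59*l + 10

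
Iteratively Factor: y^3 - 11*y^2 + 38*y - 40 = (y - 2)*(y^2 - 9*y + 20) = (y - 5)*(y - 2)*(y - 4)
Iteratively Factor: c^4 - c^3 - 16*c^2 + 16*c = (c + 4)*(c^3 - 5*c^2 + 4*c) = (c - 4)*(c + 4)*(c^2 - c) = (c - 4)*(c - 1)*(c + 4)*(c)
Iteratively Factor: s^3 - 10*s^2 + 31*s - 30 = (s - 5)*(s^2 - 5*s + 6) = (s - 5)*(s - 3)*(s - 2)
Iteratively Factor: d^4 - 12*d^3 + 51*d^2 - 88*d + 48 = (d - 4)*(d^3 - 8*d^2 + 19*d - 12) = (d - 4)^2*(d^2 - 4*d + 3) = (d - 4)^2*(d - 1)*(d - 3)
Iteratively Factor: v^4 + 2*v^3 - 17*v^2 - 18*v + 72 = (v - 2)*(v^3 + 4*v^2 - 9*v - 36) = (v - 3)*(v - 2)*(v^2 + 7*v + 12) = (v - 3)*(v - 2)*(v + 3)*(v + 4)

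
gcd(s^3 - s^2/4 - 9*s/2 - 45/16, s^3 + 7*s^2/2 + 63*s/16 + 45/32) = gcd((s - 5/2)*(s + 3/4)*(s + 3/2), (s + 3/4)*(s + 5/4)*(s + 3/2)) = s^2 + 9*s/4 + 9/8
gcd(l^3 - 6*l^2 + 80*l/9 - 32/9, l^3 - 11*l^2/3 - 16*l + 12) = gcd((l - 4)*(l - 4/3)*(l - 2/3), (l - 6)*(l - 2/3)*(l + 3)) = l - 2/3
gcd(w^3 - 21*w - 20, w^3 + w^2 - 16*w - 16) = w^2 + 5*w + 4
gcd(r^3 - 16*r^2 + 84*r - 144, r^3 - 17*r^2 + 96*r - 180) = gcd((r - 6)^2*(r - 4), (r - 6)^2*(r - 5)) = r^2 - 12*r + 36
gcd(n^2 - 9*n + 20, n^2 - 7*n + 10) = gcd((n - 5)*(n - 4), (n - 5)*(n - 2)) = n - 5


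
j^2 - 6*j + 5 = (j - 5)*(j - 1)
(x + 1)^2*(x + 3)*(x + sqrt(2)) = x^4 + sqrt(2)*x^3 + 5*x^3 + 7*x^2 + 5*sqrt(2)*x^2 + 3*x + 7*sqrt(2)*x + 3*sqrt(2)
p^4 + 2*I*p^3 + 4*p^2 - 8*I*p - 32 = (p - 2)*(p + 2)*(p - 2*I)*(p + 4*I)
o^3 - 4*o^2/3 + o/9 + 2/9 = (o - 1)*(o - 2/3)*(o + 1/3)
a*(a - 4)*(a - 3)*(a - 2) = a^4 - 9*a^3 + 26*a^2 - 24*a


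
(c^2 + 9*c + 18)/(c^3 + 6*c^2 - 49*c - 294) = (c + 3)/(c^2 - 49)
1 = 1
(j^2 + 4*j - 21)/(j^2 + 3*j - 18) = (j + 7)/(j + 6)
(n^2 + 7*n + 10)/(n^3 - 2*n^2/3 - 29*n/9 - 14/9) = 9*(n^2 + 7*n + 10)/(9*n^3 - 6*n^2 - 29*n - 14)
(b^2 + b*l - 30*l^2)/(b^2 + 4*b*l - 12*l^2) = (b - 5*l)/(b - 2*l)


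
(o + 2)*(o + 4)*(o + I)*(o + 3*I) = o^4 + 6*o^3 + 4*I*o^3 + 5*o^2 + 24*I*o^2 - 18*o + 32*I*o - 24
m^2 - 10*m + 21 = (m - 7)*(m - 3)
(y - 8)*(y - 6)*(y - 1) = y^3 - 15*y^2 + 62*y - 48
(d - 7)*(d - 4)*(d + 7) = d^3 - 4*d^2 - 49*d + 196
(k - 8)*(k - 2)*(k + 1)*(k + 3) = k^4 - 6*k^3 - 21*k^2 + 34*k + 48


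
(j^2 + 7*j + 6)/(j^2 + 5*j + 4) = (j + 6)/(j + 4)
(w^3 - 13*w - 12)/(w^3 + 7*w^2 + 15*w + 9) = (w - 4)/(w + 3)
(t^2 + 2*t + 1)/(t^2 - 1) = (t + 1)/(t - 1)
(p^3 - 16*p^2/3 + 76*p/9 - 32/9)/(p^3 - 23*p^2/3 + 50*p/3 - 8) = (3*p^2 - 14*p + 16)/(3*(p^2 - 7*p + 12))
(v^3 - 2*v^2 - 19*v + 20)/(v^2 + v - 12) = (v^2 - 6*v + 5)/(v - 3)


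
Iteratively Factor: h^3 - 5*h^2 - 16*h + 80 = (h - 5)*(h^2 - 16) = (h - 5)*(h - 4)*(h + 4)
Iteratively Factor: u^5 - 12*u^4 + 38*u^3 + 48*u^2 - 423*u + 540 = (u + 3)*(u^4 - 15*u^3 + 83*u^2 - 201*u + 180) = (u - 4)*(u + 3)*(u^3 - 11*u^2 + 39*u - 45) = (u - 4)*(u - 3)*(u + 3)*(u^2 - 8*u + 15) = (u - 5)*(u - 4)*(u - 3)*(u + 3)*(u - 3)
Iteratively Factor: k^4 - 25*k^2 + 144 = (k + 4)*(k^3 - 4*k^2 - 9*k + 36) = (k + 3)*(k + 4)*(k^2 - 7*k + 12) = (k - 4)*(k + 3)*(k + 4)*(k - 3)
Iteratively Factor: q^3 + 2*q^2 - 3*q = (q - 1)*(q^2 + 3*q) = (q - 1)*(q + 3)*(q)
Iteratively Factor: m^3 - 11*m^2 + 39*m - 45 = (m - 3)*(m^2 - 8*m + 15) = (m - 5)*(m - 3)*(m - 3)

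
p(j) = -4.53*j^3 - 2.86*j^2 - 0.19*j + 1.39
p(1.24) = -11.88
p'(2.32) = -86.61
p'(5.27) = -407.77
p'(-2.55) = -73.97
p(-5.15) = 545.27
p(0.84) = -3.47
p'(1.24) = -28.18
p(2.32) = -71.01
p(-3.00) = 98.53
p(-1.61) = 13.19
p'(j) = -13.59*j^2 - 5.72*j - 0.19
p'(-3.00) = -105.34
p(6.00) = -1081.19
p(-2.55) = 58.39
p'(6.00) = -523.75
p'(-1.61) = -26.21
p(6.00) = -1081.19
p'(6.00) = -523.75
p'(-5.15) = -331.17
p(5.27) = -742.07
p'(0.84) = -14.58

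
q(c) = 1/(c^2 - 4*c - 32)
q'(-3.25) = 0.15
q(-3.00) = -0.09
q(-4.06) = 1.38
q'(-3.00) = 0.08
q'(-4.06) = 23.15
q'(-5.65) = 0.03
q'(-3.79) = 1.89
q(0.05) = -0.03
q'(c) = (4 - 2*c)/(c^2 - 4*c - 32)^2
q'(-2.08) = 0.02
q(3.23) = -0.03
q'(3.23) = -0.00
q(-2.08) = -0.05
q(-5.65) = 0.04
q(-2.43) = -0.06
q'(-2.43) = 0.03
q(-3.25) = -0.12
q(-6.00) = 0.04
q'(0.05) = 0.00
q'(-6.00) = 0.02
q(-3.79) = -0.40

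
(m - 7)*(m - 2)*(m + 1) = m^3 - 8*m^2 + 5*m + 14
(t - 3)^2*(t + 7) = t^3 + t^2 - 33*t + 63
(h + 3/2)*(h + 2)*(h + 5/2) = h^3 + 6*h^2 + 47*h/4 + 15/2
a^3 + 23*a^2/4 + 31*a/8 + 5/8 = (a + 1/4)*(a + 1/2)*(a + 5)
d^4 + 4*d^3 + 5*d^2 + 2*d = d*(d + 1)^2*(d + 2)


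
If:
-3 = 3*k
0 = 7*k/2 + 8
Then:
No Solution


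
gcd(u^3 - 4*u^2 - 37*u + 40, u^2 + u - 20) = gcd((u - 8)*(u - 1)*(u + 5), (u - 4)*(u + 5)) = u + 5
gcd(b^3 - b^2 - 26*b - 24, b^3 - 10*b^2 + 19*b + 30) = b^2 - 5*b - 6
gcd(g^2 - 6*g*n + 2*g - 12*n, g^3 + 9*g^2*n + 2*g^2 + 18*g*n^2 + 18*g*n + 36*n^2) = g + 2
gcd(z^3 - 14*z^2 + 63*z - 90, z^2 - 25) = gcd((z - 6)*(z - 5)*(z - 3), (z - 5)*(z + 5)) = z - 5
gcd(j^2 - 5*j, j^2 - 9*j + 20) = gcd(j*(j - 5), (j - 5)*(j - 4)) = j - 5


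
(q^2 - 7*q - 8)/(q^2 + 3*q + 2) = (q - 8)/(q + 2)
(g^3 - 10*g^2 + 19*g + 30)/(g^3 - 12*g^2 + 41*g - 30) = (g + 1)/(g - 1)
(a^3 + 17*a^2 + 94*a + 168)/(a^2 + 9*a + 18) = (a^2 + 11*a + 28)/(a + 3)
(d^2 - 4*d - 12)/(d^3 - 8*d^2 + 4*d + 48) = 1/(d - 4)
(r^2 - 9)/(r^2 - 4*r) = (r^2 - 9)/(r*(r - 4))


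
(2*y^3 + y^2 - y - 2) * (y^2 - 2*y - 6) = 2*y^5 - 3*y^4 - 15*y^3 - 6*y^2 + 10*y + 12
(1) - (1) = 0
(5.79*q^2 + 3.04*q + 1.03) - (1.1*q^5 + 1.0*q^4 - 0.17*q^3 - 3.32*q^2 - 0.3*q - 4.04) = -1.1*q^5 - 1.0*q^4 + 0.17*q^3 + 9.11*q^2 + 3.34*q + 5.07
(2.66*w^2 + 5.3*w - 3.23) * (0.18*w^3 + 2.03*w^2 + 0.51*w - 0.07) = 0.4788*w^5 + 6.3538*w^4 + 11.5342*w^3 - 4.0401*w^2 - 2.0183*w + 0.2261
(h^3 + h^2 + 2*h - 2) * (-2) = -2*h^3 - 2*h^2 - 4*h + 4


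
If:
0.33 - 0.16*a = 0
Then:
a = 2.06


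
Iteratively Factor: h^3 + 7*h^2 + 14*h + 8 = (h + 4)*(h^2 + 3*h + 2) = (h + 1)*(h + 4)*(h + 2)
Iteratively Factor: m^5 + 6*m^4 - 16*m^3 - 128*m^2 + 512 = (m + 4)*(m^4 + 2*m^3 - 24*m^2 - 32*m + 128) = (m + 4)^2*(m^3 - 2*m^2 - 16*m + 32) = (m - 4)*(m + 4)^2*(m^2 + 2*m - 8) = (m - 4)*(m - 2)*(m + 4)^2*(m + 4)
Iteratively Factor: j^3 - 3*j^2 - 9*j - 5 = (j + 1)*(j^2 - 4*j - 5) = (j + 1)^2*(j - 5)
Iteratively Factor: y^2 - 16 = (y + 4)*(y - 4)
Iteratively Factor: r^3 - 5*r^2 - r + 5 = (r + 1)*(r^2 - 6*r + 5) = (r - 5)*(r + 1)*(r - 1)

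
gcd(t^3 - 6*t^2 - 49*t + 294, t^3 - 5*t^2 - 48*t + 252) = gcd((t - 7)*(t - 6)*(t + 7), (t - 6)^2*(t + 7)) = t^2 + t - 42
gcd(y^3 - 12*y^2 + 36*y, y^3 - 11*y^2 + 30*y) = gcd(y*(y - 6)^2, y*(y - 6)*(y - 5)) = y^2 - 6*y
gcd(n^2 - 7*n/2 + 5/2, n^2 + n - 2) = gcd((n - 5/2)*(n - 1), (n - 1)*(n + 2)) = n - 1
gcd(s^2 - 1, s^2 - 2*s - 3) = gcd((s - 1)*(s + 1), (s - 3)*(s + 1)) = s + 1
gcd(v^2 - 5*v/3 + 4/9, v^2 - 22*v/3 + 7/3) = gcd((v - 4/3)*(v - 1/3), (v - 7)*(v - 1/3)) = v - 1/3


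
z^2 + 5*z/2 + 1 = (z + 1/2)*(z + 2)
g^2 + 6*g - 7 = (g - 1)*(g + 7)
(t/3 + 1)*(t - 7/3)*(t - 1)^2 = t^4/3 - 4*t^3/9 - 22*t^2/9 + 44*t/9 - 7/3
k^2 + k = k*(k + 1)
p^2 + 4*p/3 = p*(p + 4/3)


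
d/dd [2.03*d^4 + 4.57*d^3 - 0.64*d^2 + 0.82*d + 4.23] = 8.12*d^3 + 13.71*d^2 - 1.28*d + 0.82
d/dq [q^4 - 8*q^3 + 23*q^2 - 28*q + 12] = 4*q^3 - 24*q^2 + 46*q - 28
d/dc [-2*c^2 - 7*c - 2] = -4*c - 7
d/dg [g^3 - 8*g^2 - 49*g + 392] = 3*g^2 - 16*g - 49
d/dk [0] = 0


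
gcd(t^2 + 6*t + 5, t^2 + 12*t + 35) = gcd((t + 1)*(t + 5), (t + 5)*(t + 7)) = t + 5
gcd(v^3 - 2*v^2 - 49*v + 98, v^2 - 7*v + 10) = v - 2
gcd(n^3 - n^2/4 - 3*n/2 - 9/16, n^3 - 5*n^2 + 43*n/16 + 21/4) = n + 3/4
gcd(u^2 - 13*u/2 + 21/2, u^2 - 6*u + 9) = u - 3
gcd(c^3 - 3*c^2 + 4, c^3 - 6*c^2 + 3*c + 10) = c^2 - c - 2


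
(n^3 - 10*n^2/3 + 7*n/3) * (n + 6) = n^4 + 8*n^3/3 - 53*n^2/3 + 14*n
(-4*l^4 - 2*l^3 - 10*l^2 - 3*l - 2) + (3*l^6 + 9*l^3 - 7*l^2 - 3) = 3*l^6 - 4*l^4 + 7*l^3 - 17*l^2 - 3*l - 5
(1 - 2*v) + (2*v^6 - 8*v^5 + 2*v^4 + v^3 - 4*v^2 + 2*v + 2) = 2*v^6 - 8*v^5 + 2*v^4 + v^3 - 4*v^2 + 3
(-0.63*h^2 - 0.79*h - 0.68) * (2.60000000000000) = -1.638*h^2 - 2.054*h - 1.768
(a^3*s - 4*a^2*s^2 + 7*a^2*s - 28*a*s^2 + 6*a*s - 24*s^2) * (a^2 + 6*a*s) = a^5*s + 2*a^4*s^2 + 7*a^4*s - 24*a^3*s^3 + 14*a^3*s^2 + 6*a^3*s - 168*a^2*s^3 + 12*a^2*s^2 - 144*a*s^3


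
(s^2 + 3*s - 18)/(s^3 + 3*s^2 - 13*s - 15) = (s + 6)/(s^2 + 6*s + 5)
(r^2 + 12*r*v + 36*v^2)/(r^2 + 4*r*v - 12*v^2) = (r + 6*v)/(r - 2*v)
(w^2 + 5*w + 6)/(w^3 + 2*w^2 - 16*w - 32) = (w + 3)/(w^2 - 16)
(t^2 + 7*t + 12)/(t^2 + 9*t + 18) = (t + 4)/(t + 6)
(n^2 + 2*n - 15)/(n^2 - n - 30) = (n - 3)/(n - 6)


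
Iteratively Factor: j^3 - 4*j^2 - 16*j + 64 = (j - 4)*(j^2 - 16) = (j - 4)^2*(j + 4)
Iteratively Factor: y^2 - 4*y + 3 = (y - 3)*(y - 1)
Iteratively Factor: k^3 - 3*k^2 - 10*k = (k - 5)*(k^2 + 2*k) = k*(k - 5)*(k + 2)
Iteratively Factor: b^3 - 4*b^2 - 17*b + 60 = (b + 4)*(b^2 - 8*b + 15) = (b - 5)*(b + 4)*(b - 3)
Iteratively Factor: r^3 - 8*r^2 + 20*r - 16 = (r - 2)*(r^2 - 6*r + 8) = (r - 4)*(r - 2)*(r - 2)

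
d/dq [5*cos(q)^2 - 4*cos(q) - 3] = 2*(2 - 5*cos(q))*sin(q)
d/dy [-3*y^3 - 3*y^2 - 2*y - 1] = -9*y^2 - 6*y - 2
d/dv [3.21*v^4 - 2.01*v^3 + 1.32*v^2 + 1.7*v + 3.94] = 12.84*v^3 - 6.03*v^2 + 2.64*v + 1.7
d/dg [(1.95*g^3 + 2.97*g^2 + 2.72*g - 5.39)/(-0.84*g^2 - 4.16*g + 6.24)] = (-1.638*g^4 - 16.224*g^3 + 26.4336*g^2 + 28.0104*g - 5.4496)/(0.7056*g^4 + 6.9888*g^3 + 6.8224*g^2 - 51.9168*g + 38.9376)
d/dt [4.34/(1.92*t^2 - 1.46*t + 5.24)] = (6.3364 - 16.6656*t)/(1.92*t^2 - 1.46*t + 5.24)^2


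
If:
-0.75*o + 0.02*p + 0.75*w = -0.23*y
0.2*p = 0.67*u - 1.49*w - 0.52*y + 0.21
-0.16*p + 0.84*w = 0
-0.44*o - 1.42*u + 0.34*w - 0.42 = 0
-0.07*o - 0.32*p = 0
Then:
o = 0.01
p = -0.00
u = -0.30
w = -0.00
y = 0.02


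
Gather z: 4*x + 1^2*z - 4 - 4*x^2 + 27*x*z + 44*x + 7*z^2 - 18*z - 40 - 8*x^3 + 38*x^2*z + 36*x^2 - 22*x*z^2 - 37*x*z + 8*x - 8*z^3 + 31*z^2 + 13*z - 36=-8*x^3 + 32*x^2 + 56*x - 8*z^3 + z^2*(38 - 22*x) + z*(38*x^2 - 10*x - 4) - 80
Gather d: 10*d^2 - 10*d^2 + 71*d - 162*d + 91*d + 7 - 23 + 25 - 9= 0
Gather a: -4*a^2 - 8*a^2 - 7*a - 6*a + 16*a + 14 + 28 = -12*a^2 + 3*a + 42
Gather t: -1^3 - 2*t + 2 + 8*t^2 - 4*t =8*t^2 - 6*t + 1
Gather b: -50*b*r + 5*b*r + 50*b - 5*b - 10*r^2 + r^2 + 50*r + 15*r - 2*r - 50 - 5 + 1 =b*(45 - 45*r) - 9*r^2 + 63*r - 54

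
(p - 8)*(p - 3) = p^2 - 11*p + 24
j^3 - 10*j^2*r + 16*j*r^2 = j*(j - 8*r)*(j - 2*r)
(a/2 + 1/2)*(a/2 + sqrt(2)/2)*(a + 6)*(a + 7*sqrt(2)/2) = a^4/4 + 9*sqrt(2)*a^3/8 + 7*a^3/4 + 13*a^2/4 + 63*sqrt(2)*a^2/8 + 27*sqrt(2)*a/4 + 49*a/4 + 21/2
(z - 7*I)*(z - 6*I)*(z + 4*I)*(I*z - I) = I*z^4 + 9*z^3 - I*z^3 - 9*z^2 + 10*I*z^2 + 168*z - 10*I*z - 168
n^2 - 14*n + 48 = (n - 8)*(n - 6)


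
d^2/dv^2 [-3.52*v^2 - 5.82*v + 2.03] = -7.04000000000000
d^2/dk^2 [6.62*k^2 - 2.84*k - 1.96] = 13.2400000000000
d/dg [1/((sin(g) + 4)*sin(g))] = -2*(sin(g) + 2)*cos(g)/((sin(g) + 4)^2*sin(g)^2)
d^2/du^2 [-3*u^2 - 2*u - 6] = -6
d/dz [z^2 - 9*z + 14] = 2*z - 9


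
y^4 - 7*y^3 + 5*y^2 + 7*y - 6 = (y - 6)*(y - 1)^2*(y + 1)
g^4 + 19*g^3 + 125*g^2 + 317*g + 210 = (g + 1)*(g + 5)*(g + 6)*(g + 7)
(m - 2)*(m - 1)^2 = m^3 - 4*m^2 + 5*m - 2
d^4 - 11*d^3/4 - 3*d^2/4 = d^2*(d - 3)*(d + 1/4)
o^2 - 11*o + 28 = (o - 7)*(o - 4)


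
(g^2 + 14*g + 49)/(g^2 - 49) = (g + 7)/(g - 7)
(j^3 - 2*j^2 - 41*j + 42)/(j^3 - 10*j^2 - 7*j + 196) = (j^2 + 5*j - 6)/(j^2 - 3*j - 28)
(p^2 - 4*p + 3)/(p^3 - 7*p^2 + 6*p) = (p - 3)/(p*(p - 6))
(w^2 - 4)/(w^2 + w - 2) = (w - 2)/(w - 1)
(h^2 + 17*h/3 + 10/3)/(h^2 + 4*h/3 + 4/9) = 3*(h + 5)/(3*h + 2)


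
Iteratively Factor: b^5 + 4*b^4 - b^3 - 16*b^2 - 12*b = (b)*(b^4 + 4*b^3 - b^2 - 16*b - 12) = b*(b + 2)*(b^3 + 2*b^2 - 5*b - 6) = b*(b - 2)*(b + 2)*(b^2 + 4*b + 3) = b*(b - 2)*(b + 2)*(b + 3)*(b + 1)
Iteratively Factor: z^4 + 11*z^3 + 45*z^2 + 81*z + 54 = (z + 2)*(z^3 + 9*z^2 + 27*z + 27) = (z + 2)*(z + 3)*(z^2 + 6*z + 9) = (z + 2)*(z + 3)^2*(z + 3)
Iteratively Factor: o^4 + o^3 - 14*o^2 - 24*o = (o + 2)*(o^3 - o^2 - 12*o) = o*(o + 2)*(o^2 - o - 12) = o*(o + 2)*(o + 3)*(o - 4)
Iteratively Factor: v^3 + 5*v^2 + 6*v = (v)*(v^2 + 5*v + 6) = v*(v + 2)*(v + 3)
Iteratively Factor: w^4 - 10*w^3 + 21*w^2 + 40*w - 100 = (w + 2)*(w^3 - 12*w^2 + 45*w - 50) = (w - 2)*(w + 2)*(w^2 - 10*w + 25) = (w - 5)*(w - 2)*(w + 2)*(w - 5)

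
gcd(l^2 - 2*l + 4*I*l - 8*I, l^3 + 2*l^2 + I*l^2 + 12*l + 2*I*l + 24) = l + 4*I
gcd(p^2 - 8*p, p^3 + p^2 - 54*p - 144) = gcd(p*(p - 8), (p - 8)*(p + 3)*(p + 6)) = p - 8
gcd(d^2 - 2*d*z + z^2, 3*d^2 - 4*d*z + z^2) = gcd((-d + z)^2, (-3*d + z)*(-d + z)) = -d + z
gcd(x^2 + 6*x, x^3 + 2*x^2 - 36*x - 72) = x + 6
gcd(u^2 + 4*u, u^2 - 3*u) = u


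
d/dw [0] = 0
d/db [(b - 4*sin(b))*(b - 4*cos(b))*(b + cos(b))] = -(b - 4*sin(b))*(b - 4*cos(b))*(sin(b) - 1) + (b - 4*sin(b))*(b + cos(b))*(4*sin(b) + 1) - (b - 4*cos(b))*(b + cos(b))*(4*cos(b) - 1)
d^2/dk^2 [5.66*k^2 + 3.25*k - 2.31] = 11.3200000000000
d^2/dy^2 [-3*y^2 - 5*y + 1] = -6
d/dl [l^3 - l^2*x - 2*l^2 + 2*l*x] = 3*l^2 - 2*l*x - 4*l + 2*x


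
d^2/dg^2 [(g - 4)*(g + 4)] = 2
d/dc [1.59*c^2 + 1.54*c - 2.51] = 3.18*c + 1.54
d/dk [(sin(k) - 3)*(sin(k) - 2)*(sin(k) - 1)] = (3*sin(k)^2 - 12*sin(k) + 11)*cos(k)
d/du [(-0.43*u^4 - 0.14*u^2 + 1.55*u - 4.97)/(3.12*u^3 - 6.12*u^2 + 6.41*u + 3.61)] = (-1.3416*u^6 + 5.2632*u^5 - 7.8321*u^4 - 15.8812*u^3 + 55.1078*u^2 - 61.8436*u + 37.4532)/(9.7344*u^6 - 38.1888*u^5 + 77.4528*u^4 - 55.932*u^3 - 3.09829999999999*u^2 + 46.2802*u + 13.0321)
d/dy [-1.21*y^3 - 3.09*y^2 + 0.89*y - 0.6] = -3.63*y^2 - 6.18*y + 0.89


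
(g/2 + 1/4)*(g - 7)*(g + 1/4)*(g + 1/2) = g^4/2 - 23*g^3/8 - 33*g^2/8 - 55*g/32 - 7/32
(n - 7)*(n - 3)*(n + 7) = n^3 - 3*n^2 - 49*n + 147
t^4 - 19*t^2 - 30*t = t*(t - 5)*(t + 2)*(t + 3)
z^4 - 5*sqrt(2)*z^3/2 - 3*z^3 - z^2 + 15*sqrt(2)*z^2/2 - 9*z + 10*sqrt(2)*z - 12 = (z - 4)*(z + 1)*(z - 3*sqrt(2)/2)*(z - sqrt(2))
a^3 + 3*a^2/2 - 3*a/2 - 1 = (a - 1)*(a + 1/2)*(a + 2)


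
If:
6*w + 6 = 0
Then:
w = -1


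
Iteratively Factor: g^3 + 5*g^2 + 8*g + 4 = (g + 2)*(g^2 + 3*g + 2) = (g + 1)*(g + 2)*(g + 2)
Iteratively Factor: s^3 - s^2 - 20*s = (s)*(s^2 - s - 20) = s*(s - 5)*(s + 4)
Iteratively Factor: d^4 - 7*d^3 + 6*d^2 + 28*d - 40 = (d + 2)*(d^3 - 9*d^2 + 24*d - 20) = (d - 5)*(d + 2)*(d^2 - 4*d + 4) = (d - 5)*(d - 2)*(d + 2)*(d - 2)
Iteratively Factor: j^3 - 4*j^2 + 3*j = (j - 3)*(j^2 - j) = j*(j - 3)*(j - 1)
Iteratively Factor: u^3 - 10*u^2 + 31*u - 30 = (u - 5)*(u^2 - 5*u + 6) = (u - 5)*(u - 2)*(u - 3)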